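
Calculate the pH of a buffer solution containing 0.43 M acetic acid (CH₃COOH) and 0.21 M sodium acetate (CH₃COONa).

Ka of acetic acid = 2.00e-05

pKa = -log(2.00e-05) = 4.70. pH = pKa + log([A⁻]/[HA]) = 4.70 + log(0.21/0.43)

pH = 4.39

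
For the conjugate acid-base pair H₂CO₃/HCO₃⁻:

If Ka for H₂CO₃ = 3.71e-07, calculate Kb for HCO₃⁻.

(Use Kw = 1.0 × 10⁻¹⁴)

For a conjugate pair Ka × Kb = Kw, so Kb = Kw/Ka = 1.0 × 10⁻¹⁴ / 3.71e-07 = 2.70e-08.

K_b = 2.70e-08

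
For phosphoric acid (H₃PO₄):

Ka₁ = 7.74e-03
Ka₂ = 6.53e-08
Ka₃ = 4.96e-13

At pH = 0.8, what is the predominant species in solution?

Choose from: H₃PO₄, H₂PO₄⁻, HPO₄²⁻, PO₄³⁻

pKa₁ = 2.11, pKa₂ = 7.19, pKa₃ = 12.30. For a polyprotic acid the predominant species crosses at each pKa: below pKa_n the protonated form dominates, above it the deprotonated form does. At pH = 0.8, the predominant species is H₃PO₄.

H₃PO₄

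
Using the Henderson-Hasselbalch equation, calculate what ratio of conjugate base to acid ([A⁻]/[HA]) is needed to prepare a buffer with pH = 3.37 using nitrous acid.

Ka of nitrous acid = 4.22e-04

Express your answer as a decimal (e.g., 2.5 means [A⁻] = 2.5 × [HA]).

pKa = -log(4.22e-04) = 3.3747. pH = pKa + log([A⁻]/[HA]), so log([A⁻]/[HA]) = pH − pKa = 3.37 − 3.3747 = -0.0047. [A⁻]/[HA] = 10^(-0.0047) = 0.989

[A⁻]/[HA] = 0.989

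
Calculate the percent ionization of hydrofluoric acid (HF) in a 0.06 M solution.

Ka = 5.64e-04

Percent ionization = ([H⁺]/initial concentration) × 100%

Using Ka equilibrium: x² + Ka×x - Ka×C = 0. Solving: [H⁺] = 5.5420e-03. Percent = (5.5420e-03/0.06) × 100

Percent ionization = 9.24%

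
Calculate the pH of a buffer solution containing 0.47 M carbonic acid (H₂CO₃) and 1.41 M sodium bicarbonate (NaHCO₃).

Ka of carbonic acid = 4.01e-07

pKa = -log(4.01e-07) = 6.40. pH = pKa + log([A⁻]/[HA]) = 6.40 + log(1.41/0.47)

pH = 6.87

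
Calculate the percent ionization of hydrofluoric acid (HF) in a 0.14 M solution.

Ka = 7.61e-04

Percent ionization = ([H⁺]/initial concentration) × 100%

Using Ka equilibrium: x² + Ka×x - Ka×C = 0. Solving: [H⁺] = 9.9483e-03. Percent = (9.9483e-03/0.14) × 100

Percent ionization = 7.11%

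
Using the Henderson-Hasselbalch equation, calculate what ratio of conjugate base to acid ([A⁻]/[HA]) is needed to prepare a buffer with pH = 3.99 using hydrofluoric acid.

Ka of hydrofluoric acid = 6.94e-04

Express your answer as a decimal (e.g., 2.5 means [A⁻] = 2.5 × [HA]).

pKa = -log(6.94e-04) = 3.1586. pH = pKa + log([A⁻]/[HA]), so log([A⁻]/[HA]) = pH − pKa = 3.99 − 3.1586 = 0.8314. [A⁻]/[HA] = 10^(0.8314) = 6.78

[A⁻]/[HA] = 6.78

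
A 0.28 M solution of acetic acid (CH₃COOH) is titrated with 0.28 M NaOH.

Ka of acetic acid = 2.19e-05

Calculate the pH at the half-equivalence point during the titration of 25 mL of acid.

At half-equivalence [HA] = [A⁻], so Henderson-Hasselbalch gives pH = pKa = -log(2.19e-05) = 4.66.

pH = pKa = 4.66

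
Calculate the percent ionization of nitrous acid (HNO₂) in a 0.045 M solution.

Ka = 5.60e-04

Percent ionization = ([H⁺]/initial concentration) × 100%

Using Ka equilibrium: x² + Ka×x - Ka×C = 0. Solving: [H⁺] = 4.7478e-03. Percent = (4.7478e-03/0.045) × 100

Percent ionization = 10.6%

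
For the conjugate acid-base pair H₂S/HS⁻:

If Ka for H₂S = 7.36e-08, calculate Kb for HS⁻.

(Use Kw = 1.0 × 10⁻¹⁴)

For a conjugate pair Ka × Kb = Kw, so Kb = Kw/Ka = 1.0 × 10⁻¹⁴ / 7.36e-08 = 1.36e-07.

K_b = 1.36e-07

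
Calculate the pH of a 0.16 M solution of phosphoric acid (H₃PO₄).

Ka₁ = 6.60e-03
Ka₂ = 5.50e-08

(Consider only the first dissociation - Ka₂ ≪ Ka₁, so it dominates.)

First dissociation dominates. From Ka₁ = [H⁺][HA⁻]/[H₂A], x² + Ka₁·x − Ka₁·C = 0 with C = 0.16 M and Ka₁ = 6.60e-03. Solving: [H⁺] = (−Ka₁ + √(Ka₁² + 4·Ka₁·C)) / 2 = 2.9363e-02 M. pH = -log(2.9363e-02) = 1.53.

pH = 1.53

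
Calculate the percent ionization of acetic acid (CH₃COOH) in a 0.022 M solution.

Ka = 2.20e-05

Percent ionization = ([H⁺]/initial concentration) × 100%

Using Ka equilibrium: x² + Ka×x - Ka×C = 0. Solving: [H⁺] = 6.8479e-04. Percent = (6.8479e-04/0.022) × 100

Percent ionization = 3.11%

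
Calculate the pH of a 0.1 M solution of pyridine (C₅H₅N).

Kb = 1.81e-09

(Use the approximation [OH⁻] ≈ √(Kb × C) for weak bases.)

[OH⁻] = √(Kb × C) = √(1.81e-09 × 0.1) = 1.3454e-05. pOH = 4.87, pH = 14 - pOH

pH = 9.13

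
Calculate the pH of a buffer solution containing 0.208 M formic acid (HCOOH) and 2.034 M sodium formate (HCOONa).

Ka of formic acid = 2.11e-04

pKa = -log(2.11e-04) = 3.68. pH = pKa + log([A⁻]/[HA]) = 3.68 + log(2.034/0.208)

pH = 4.67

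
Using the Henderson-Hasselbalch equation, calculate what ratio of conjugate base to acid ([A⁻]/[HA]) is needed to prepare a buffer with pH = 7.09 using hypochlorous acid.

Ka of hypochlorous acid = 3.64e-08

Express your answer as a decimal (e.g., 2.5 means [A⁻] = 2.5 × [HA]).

pKa = -log(3.64e-08) = 7.4389. pH = pKa + log([A⁻]/[HA]), so log([A⁻]/[HA]) = pH − pKa = 7.09 − 7.4389 = -0.3489. [A⁻]/[HA] = 10^(-0.3489) = 0.448

[A⁻]/[HA] = 0.448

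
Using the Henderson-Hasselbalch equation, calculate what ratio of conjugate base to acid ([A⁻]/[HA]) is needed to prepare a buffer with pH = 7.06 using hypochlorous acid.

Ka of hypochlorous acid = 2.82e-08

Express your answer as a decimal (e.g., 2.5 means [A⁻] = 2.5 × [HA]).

pKa = -log(2.82e-08) = 7.5498. pH = pKa + log([A⁻]/[HA]), so log([A⁻]/[HA]) = pH − pKa = 7.06 − 7.5498 = -0.4898. [A⁻]/[HA] = 10^(-0.4898) = 0.324

[A⁻]/[HA] = 0.324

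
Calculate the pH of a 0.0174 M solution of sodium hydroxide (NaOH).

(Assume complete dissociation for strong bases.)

[OH⁻] = 0.0174 M for strong base. pOH = -log[OH⁻] = 1.76, pH = 14 - pOH

pH = 12.24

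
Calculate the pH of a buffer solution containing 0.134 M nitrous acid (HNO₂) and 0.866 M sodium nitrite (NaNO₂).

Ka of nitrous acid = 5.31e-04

pKa = -log(5.31e-04) = 3.27. pH = pKa + log([A⁻]/[HA]) = 3.27 + log(0.866/0.134)

pH = 4.09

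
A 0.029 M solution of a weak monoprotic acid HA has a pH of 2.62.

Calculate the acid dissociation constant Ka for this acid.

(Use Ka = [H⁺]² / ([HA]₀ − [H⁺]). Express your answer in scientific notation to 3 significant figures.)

[H⁺] = 10^(−pH) = 10^(−2.62) = 2.399e-03 M. For HA ⇌ H⁺ + A⁻, Ka = [H⁺][A⁻]/[HA] = [H⁺]² / ([HA]₀ − [H⁺]) = (2.399e-03)² / (0.029 − 2.399e-03) = 2.16e-04.

K_a = 2.16e-04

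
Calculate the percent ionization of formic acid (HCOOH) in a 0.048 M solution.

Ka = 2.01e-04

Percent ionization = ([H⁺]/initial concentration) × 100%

Using Ka equilibrium: x² + Ka×x - Ka×C = 0. Solving: [H⁺] = 3.0072e-03. Percent = (3.0072e-03/0.048) × 100

Percent ionization = 6.27%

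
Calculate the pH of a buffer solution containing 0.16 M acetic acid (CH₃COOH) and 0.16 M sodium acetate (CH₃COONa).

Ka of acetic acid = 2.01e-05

pKa = -log(2.01e-05) = 4.70. pH = pKa + log([A⁻]/[HA]) = 4.70 + log(0.16/0.16)

pH = 4.70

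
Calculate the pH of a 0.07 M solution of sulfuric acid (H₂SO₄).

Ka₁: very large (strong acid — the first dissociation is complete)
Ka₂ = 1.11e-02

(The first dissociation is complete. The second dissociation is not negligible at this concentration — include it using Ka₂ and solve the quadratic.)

First dissociation is complete: [H⁺]₀ = [HSO₄⁻]₀ = C = 0.07 M. Second dissociation HSO₄⁻ ⇌ H⁺ + SO₄²⁻: let x = [SO₄²⁻]. Ka₂ = (C + x)·x / (C − x) = 1.11e-02 → x² + (C + Ka₂)·x − Ka₂·C = 0 → x² + 0.08110·x − 7.770e-04 = 0. x = (−0.08110 + √(0.08110² + 4 × 7.770e-04)) / 2 = 8.6567e-03 M. [H⁺] = C + x = 0.07 + 8.6567e-03 = 7.8657e-02 M. pH = -log(7.8657e-02) = 1.10.

pH = 1.10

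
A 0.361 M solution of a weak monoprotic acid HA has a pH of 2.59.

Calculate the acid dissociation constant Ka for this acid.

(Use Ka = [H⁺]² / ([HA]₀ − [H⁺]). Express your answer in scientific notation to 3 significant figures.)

[H⁺] = 10^(−pH) = 10^(−2.59) = 2.570e-03 M. For HA ⇌ H⁺ + A⁻, Ka = [H⁺][A⁻]/[HA] = [H⁺]² / ([HA]₀ − [H⁺]) = (2.570e-03)² / (0.361 − 2.570e-03) = 1.84e-05.

K_a = 1.84e-05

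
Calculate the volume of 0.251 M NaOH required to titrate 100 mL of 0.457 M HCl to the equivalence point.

At equivalence: moles acid = moles base. moles HCl = 0.457 × 100/1000 = 0.0457 mol. V_base = moles / 0.251 × 1000 = 182.1 mL.

V_{base} = 182.1 mL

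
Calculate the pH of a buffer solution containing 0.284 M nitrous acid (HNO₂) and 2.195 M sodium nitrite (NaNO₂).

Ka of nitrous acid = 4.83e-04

pKa = -log(4.83e-04) = 3.32. pH = pKa + log([A⁻]/[HA]) = 3.32 + log(2.195/0.284)

pH = 4.20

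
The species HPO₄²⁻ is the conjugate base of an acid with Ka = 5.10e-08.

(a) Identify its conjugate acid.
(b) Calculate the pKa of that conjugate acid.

(a) The conjugate acid is formed by adding one H⁺ to HPO₄²⁻, giving H₂PO₄⁻. (b) pKa = -log(Ka) = -log(5.10e-08) = 7.29.

Conjugate acid: H₂PO₄⁻; pK_a = 7.29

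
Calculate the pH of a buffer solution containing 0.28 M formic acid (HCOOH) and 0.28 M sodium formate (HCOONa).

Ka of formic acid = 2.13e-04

pKa = -log(2.13e-04) = 3.67. pH = pKa + log([A⁻]/[HA]) = 3.67 + log(0.28/0.28)

pH = 3.67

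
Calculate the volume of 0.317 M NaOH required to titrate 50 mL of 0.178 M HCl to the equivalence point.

At equivalence: moles acid = moles base. moles HCl = 0.178 × 50/1000 = 0.0089 mol. V_base = moles / 0.317 × 1000 = 28.1 mL.

V_{base} = 28.1 mL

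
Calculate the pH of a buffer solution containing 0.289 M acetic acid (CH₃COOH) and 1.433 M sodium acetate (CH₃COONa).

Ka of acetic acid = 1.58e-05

pKa = -log(1.58e-05) = 4.80. pH = pKa + log([A⁻]/[HA]) = 4.80 + log(1.433/0.289)

pH = 5.50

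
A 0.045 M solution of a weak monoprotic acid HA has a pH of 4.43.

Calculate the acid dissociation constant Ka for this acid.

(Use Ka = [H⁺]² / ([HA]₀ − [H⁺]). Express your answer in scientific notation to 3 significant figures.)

[H⁺] = 10^(−pH) = 10^(−4.43) = 3.715e-05 M. For HA ⇌ H⁺ + A⁻, Ka = [H⁺][A⁻]/[HA] = [H⁺]² / ([HA]₀ − [H⁺]) = (3.715e-05)² / (0.045 − 3.715e-05) = 3.07e-08.

K_a = 3.07e-08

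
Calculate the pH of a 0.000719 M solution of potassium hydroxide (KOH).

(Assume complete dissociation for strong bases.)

[OH⁻] = 0.000719 M for strong base. pOH = -log[OH⁻] = 3.14, pH = 14 - pOH

pH = 10.86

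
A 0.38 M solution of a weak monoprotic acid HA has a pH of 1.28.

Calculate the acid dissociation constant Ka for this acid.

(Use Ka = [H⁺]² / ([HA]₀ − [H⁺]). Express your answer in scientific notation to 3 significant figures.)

[H⁺] = 10^(−pH) = 10^(−1.28) = 5.248e-02 M. For HA ⇌ H⁺ + A⁻, Ka = [H⁺][A⁻]/[HA] = [H⁺]² / ([HA]₀ − [H⁺]) = (5.248e-02)² / (0.38 − 5.248e-02) = 8.41e-03.

K_a = 8.41e-03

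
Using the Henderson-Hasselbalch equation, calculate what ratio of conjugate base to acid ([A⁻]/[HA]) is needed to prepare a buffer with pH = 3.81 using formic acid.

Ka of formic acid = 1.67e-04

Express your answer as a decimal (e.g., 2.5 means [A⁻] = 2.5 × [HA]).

pKa = -log(1.67e-04) = 3.7773. pH = pKa + log([A⁻]/[HA]), so log([A⁻]/[HA]) = pH − pKa = 3.81 − 3.7773 = 0.0327. [A⁻]/[HA] = 10^(0.0327) = 1.08

[A⁻]/[HA] = 1.08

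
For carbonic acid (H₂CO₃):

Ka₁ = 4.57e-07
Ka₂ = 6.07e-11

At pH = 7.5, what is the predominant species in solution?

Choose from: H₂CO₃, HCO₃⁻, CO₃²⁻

pKa₁ = 6.34, pKa₂ = 10.22. For a polyprotic acid the predominant species crosses at each pKa: below pKa_n the protonated form dominates, above it the deprotonated form does. At pH = 7.5, the predominant species is HCO₃⁻.

HCO₃⁻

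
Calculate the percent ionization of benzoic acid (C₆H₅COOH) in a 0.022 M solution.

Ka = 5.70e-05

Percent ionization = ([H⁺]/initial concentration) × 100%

Using Ka equilibrium: x² + Ka×x - Ka×C = 0. Solving: [H⁺] = 1.0917e-03. Percent = (1.0917e-03/0.022) × 100

Percent ionization = 4.96%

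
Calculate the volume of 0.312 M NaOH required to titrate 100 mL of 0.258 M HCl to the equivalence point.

At equivalence: moles acid = moles base. moles HCl = 0.258 × 100/1000 = 0.0258 mol. V_base = moles / 0.312 × 1000 = 82.7 mL.

V_{base} = 82.7 mL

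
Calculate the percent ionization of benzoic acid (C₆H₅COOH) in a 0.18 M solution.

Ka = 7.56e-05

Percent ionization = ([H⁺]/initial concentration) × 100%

Using Ka equilibrium: x² + Ka×x - Ka×C = 0. Solving: [H⁺] = 3.6513e-03. Percent = (3.6513e-03/0.18) × 100

Percent ionization = 2.03%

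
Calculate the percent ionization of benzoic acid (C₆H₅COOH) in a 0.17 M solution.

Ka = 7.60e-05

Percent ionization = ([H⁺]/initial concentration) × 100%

Using Ka equilibrium: x² + Ka×x - Ka×C = 0. Solving: [H⁺] = 3.5566e-03. Percent = (3.5566e-03/0.17) × 100

Percent ionization = 2.09%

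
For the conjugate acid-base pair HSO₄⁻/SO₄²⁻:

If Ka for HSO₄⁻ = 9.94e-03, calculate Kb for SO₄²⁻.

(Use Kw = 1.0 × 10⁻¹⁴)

For a conjugate pair Ka × Kb = Kw, so Kb = Kw/Ka = 1.0 × 10⁻¹⁴ / 9.94e-03 = 1.01e-12.

K_b = 1.01e-12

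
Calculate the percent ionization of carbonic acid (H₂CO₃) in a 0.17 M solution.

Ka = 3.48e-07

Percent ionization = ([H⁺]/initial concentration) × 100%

Using Ka equilibrium: x² + Ka×x - Ka×C = 0. Solving: [H⁺] = 2.4305e-04. Percent = (2.4305e-04/0.17) × 100

Percent ionization = 0.143%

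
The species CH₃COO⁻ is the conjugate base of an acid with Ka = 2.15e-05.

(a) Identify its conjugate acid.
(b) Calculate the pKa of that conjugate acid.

(a) The conjugate acid is formed by adding one H⁺ to CH₃COO⁻, giving CH₃COOH. (b) pKa = -log(Ka) = -log(2.15e-05) = 4.67.

Conjugate acid: CH₃COOH; pK_a = 4.67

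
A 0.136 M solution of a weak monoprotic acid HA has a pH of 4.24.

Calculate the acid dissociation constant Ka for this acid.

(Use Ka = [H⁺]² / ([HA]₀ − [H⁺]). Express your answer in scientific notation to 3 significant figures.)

[H⁺] = 10^(−pH) = 10^(−4.24) = 5.754e-05 M. For HA ⇌ H⁺ + A⁻, Ka = [H⁺][A⁻]/[HA] = [H⁺]² / ([HA]₀ − [H⁺]) = (5.754e-05)² / (0.136 − 5.754e-05) = 2.44e-08.

K_a = 2.44e-08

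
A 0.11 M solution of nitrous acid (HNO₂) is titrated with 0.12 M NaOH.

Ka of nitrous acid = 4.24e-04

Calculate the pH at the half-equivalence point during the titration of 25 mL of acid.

At half-equivalence [HA] = [A⁻], so Henderson-Hasselbalch gives pH = pKa = -log(4.24e-04) = 3.37.

pH = pKa = 3.37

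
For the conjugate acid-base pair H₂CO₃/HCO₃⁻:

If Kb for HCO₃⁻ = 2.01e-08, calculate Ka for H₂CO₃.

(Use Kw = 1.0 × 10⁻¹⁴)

For a conjugate pair Ka × Kb = Kw, so Ka = Kw/Kb = 1.0 × 10⁻¹⁴ / 2.01e-08 = 4.98e-07.

K_a = 4.98e-07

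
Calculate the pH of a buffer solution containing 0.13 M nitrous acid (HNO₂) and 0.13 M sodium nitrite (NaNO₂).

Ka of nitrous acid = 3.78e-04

pKa = -log(3.78e-04) = 3.42. pH = pKa + log([A⁻]/[HA]) = 3.42 + log(0.13/0.13)

pH = 3.42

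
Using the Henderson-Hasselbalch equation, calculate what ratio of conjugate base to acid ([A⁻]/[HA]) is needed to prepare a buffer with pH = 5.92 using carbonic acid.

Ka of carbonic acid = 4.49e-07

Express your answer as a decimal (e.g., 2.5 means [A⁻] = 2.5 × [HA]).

pKa = -log(4.49e-07) = 6.3478. pH = pKa + log([A⁻]/[HA]), so log([A⁻]/[HA]) = pH − pKa = 5.92 − 6.3478 = -0.4278. [A⁻]/[HA] = 10^(-0.4278) = 0.373

[A⁻]/[HA] = 0.373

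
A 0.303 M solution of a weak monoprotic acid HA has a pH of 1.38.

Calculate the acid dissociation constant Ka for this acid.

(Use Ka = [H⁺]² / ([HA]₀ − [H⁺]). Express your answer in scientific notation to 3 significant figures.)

[H⁺] = 10^(−pH) = 10^(−1.38) = 4.169e-02 M. For HA ⇌ H⁺ + A⁻, Ka = [H⁺][A⁻]/[HA] = [H⁺]² / ([HA]₀ − [H⁺]) = (4.169e-02)² / (0.303 − 4.169e-02) = 6.65e-03.

K_a = 6.65e-03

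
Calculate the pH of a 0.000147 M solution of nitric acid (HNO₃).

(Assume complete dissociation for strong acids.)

[H⁺] = 0.000147 M for strong acid. pH = -log[H⁺] = -log(0.000147)

pH = 3.83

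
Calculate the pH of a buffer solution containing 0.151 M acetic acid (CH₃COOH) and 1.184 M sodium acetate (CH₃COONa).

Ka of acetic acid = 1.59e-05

pKa = -log(1.59e-05) = 4.80. pH = pKa + log([A⁻]/[HA]) = 4.80 + log(1.184/0.151)

pH = 5.69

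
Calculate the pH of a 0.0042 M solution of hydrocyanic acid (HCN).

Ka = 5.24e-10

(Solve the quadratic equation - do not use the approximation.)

x² + Ka×x - Ka×C = 0. Using quadratic formula: [H⁺] = 1.4832e-06

pH = 5.83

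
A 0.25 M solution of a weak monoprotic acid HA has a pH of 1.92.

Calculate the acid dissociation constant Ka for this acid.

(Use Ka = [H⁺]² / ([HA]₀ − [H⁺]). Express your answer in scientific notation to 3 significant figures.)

[H⁺] = 10^(−pH) = 10^(−1.92) = 1.202e-02 M. For HA ⇌ H⁺ + A⁻, Ka = [H⁺][A⁻]/[HA] = [H⁺]² / ([HA]₀ − [H⁺]) = (1.202e-02)² / (0.25 − 1.202e-02) = 6.07e-04.

K_a = 6.07e-04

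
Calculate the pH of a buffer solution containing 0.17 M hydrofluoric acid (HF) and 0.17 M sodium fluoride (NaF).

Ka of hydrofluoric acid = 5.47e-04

pKa = -log(5.47e-04) = 3.26. pH = pKa + log([A⁻]/[HA]) = 3.26 + log(0.17/0.17)

pH = 3.26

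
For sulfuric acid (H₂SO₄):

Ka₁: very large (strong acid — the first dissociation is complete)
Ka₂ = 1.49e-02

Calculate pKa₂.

pKa₂ = -log(Ka₂) = -log(1.49e-02) = 1.83.

pK_{a2} = 1.83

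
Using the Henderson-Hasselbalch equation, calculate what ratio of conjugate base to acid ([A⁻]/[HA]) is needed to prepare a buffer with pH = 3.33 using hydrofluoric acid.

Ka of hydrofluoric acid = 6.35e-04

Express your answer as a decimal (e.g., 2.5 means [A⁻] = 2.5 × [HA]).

pKa = -log(6.35e-04) = 3.1972. pH = pKa + log([A⁻]/[HA]), so log([A⁻]/[HA]) = pH − pKa = 3.33 − 3.1972 = 0.1328. [A⁻]/[HA] = 10^(0.1328) = 1.36

[A⁻]/[HA] = 1.36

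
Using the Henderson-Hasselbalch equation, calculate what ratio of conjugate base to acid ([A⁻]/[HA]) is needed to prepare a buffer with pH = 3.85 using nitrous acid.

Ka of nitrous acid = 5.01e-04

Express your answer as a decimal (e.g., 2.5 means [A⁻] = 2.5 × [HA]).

pKa = -log(5.01e-04) = 3.3002. pH = pKa + log([A⁻]/[HA]), so log([A⁻]/[HA]) = pH − pKa = 3.85 − 3.3002 = 0.5498. [A⁻]/[HA] = 10^(0.5498) = 3.55

[A⁻]/[HA] = 3.55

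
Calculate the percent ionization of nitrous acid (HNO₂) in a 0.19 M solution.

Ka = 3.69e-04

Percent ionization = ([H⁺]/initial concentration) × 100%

Using Ka equilibrium: x² + Ka×x - Ka×C = 0. Solving: [H⁺] = 8.1907e-03. Percent = (8.1907e-03/0.19) × 100

Percent ionization = 4.31%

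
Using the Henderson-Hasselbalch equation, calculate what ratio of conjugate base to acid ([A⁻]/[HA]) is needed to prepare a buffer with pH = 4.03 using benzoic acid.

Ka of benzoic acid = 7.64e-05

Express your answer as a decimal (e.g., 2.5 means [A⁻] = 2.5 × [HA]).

pKa = -log(7.64e-05) = 4.1169. pH = pKa + log([A⁻]/[HA]), so log([A⁻]/[HA]) = pH − pKa = 4.03 − 4.1169 = -0.0869. [A⁻]/[HA] = 10^(-0.0869) = 0.819

[A⁻]/[HA] = 0.819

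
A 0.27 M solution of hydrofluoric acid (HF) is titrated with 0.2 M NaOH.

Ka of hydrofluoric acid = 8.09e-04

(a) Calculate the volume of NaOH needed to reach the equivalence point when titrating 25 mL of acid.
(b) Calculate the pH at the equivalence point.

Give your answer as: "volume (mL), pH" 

moles acid = 0.27 × 25/1000 = 0.00675 mol; V_base = moles/0.2 × 1000 = 33.7 mL. At equivalence only the conjugate base is present: [A⁻] = 0.00675/0.059 = 1.1489e-01 M. Kb = Kw/Ka = 1.24e-11; [OH⁻] = √(Kb × [A⁻]) = 1.1917e-06; pOH = 5.92; pH = 14 - pOH = 8.08.

V = 33.7 mL, pH = 8.08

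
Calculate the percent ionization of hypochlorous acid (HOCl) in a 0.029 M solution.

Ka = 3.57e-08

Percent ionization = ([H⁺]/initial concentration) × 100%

Using Ka equilibrium: x² + Ka×x - Ka×C = 0. Solving: [H⁺] = 3.2158e-05. Percent = (3.2158e-05/0.029) × 100

Percent ionization = 0.111%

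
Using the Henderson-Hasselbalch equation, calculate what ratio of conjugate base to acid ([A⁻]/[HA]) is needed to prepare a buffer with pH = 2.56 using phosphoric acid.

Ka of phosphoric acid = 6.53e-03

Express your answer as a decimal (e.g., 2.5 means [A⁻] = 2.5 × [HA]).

pKa = -log(6.53e-03) = 2.1851. pH = pKa + log([A⁻]/[HA]), so log([A⁻]/[HA]) = pH − pKa = 2.56 − 2.1851 = 0.3749. [A⁻]/[HA] = 10^(0.3749) = 2.37

[A⁻]/[HA] = 2.37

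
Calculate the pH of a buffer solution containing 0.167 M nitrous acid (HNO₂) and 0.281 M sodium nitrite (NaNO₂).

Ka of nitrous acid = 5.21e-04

pKa = -log(5.21e-04) = 3.28. pH = pKa + log([A⁻]/[HA]) = 3.28 + log(0.281/0.167)

pH = 3.51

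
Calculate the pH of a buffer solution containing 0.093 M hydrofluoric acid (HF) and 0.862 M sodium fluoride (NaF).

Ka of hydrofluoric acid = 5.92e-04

pKa = -log(5.92e-04) = 3.23. pH = pKa + log([A⁻]/[HA]) = 3.23 + log(0.862/0.093)

pH = 4.19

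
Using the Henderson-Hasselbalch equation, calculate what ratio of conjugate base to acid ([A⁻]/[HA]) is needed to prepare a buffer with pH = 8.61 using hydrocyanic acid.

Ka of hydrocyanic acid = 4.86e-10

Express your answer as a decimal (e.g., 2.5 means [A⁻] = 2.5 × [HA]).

pKa = -log(4.86e-10) = 9.3134. pH = pKa + log([A⁻]/[HA]), so log([A⁻]/[HA]) = pH − pKa = 8.61 − 9.3134 = -0.7034. [A⁻]/[HA] = 10^(-0.7034) = 0.198

[A⁻]/[HA] = 0.198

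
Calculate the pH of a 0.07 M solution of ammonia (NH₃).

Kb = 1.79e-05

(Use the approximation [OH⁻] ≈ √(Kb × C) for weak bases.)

[OH⁻] = √(Kb × C) = √(1.79e-05 × 0.07) = 1.1194e-03. pOH = 2.95, pH = 14 - pOH

pH = 11.05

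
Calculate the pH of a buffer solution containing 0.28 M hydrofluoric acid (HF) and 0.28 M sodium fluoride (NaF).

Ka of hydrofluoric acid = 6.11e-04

pKa = -log(6.11e-04) = 3.21. pH = pKa + log([A⁻]/[HA]) = 3.21 + log(0.28/0.28)

pH = 3.21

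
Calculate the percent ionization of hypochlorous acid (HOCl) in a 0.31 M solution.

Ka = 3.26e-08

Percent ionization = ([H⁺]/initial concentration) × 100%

Using Ka equilibrium: x² + Ka×x - Ka×C = 0. Solving: [H⁺] = 1.0051e-04. Percent = (1.0051e-04/0.31) × 100

Percent ionization = 0.0324%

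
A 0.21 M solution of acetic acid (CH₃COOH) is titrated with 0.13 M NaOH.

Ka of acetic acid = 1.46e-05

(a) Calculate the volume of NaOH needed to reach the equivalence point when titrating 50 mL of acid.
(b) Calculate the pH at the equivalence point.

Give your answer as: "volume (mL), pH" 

moles acid = 0.21 × 50/1000 = 0.0105 mol; V_base = moles/0.13 × 1000 = 80.8 mL. At equivalence only the conjugate base is present: [A⁻] = 0.0105/0.131 = 8.0294e-02 M. Kb = Kw/Ka = 6.85e-10; [OH⁻] = √(Kb × [A⁻]) = 7.4159e-06; pOH = 5.13; pH = 14 - pOH = 8.87.

V = 80.8 mL, pH = 8.87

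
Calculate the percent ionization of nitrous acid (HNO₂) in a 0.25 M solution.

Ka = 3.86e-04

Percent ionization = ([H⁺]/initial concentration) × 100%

Using Ka equilibrium: x² + Ka×x - Ka×C = 0. Solving: [H⁺] = 9.6323e-03. Percent = (9.6323e-03/0.25) × 100

Percent ionization = 3.85%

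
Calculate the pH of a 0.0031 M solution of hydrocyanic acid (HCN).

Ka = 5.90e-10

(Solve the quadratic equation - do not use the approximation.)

x² + Ka×x - Ka×C = 0. Using quadratic formula: [H⁺] = 1.3521e-06

pH = 5.87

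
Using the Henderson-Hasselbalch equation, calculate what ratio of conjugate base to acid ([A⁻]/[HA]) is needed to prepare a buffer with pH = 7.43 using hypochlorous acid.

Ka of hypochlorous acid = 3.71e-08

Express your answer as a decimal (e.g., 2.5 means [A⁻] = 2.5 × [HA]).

pKa = -log(3.71e-08) = 7.4306. pH = pKa + log([A⁻]/[HA]), so log([A⁻]/[HA]) = pH − pKa = 7.43 − 7.4306 = -0.0006. [A⁻]/[HA] = 10^(-0.0006) = 0.999

[A⁻]/[HA] = 0.999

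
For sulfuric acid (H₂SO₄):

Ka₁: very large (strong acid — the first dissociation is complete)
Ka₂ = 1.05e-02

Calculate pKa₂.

pKa₂ = -log(Ka₂) = -log(1.05e-02) = 1.98.

pK_{a2} = 1.98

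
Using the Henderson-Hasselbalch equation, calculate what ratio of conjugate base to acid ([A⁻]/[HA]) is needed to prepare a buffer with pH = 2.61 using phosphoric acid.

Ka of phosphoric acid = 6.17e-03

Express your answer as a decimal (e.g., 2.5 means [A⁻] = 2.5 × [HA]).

pKa = -log(6.17e-03) = 2.2097. pH = pKa + log([A⁻]/[HA]), so log([A⁻]/[HA]) = pH − pKa = 2.61 − 2.2097 = 0.4003. [A⁻]/[HA] = 10^(0.4003) = 2.51

[A⁻]/[HA] = 2.51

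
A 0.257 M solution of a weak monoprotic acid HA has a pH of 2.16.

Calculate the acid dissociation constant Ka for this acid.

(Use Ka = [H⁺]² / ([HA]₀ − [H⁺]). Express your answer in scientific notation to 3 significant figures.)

[H⁺] = 10^(−pH) = 10^(−2.16) = 6.918e-03 M. For HA ⇌ H⁺ + A⁻, Ka = [H⁺][A⁻]/[HA] = [H⁺]² / ([HA]₀ − [H⁺]) = (6.918e-03)² / (0.257 − 6.918e-03) = 1.91e-04.

K_a = 1.91e-04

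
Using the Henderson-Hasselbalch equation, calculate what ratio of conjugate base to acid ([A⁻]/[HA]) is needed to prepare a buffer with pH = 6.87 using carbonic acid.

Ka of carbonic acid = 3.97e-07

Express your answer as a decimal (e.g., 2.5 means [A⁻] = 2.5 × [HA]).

pKa = -log(3.97e-07) = 6.4012. pH = pKa + log([A⁻]/[HA]), so log([A⁻]/[HA]) = pH − pKa = 6.87 − 6.4012 = 0.4688. [A⁻]/[HA] = 10^(0.4688) = 2.94

[A⁻]/[HA] = 2.94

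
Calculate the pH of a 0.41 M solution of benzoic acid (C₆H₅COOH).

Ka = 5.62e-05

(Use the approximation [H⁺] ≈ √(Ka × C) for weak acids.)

[H⁺] = √(Ka × C) = √(5.62e-05 × 0.41) = 4.8002e-03. pH = -log(4.8002e-03)

pH = 2.32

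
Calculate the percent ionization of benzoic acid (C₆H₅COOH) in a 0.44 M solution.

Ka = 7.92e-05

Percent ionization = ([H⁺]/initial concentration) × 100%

Using Ka equilibrium: x² + Ka×x - Ka×C = 0. Solving: [H⁺] = 5.8638e-03. Percent = (5.8638e-03/0.44) × 100

Percent ionization = 1.33%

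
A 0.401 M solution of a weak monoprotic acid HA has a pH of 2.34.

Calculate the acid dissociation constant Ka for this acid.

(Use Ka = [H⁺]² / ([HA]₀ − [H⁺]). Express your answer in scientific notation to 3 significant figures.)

[H⁺] = 10^(−pH) = 10^(−2.34) = 4.571e-03 M. For HA ⇌ H⁺ + A⁻, Ka = [H⁺][A⁻]/[HA] = [H⁺]² / ([HA]₀ − [H⁺]) = (4.571e-03)² / (0.401 − 4.571e-03) = 5.27e-05.

K_a = 5.27e-05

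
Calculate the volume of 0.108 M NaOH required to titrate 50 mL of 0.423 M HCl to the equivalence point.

At equivalence: moles acid = moles base. moles HCl = 0.423 × 50/1000 = 0.02115 mol. V_base = moles / 0.108 × 1000 = 195.8 mL.

V_{base} = 195.8 mL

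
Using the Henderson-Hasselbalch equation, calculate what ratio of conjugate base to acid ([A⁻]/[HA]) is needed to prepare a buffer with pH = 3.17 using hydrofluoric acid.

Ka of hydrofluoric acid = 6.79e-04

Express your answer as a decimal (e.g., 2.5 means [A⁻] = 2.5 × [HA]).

pKa = -log(6.79e-04) = 3.1681. pH = pKa + log([A⁻]/[HA]), so log([A⁻]/[HA]) = pH − pKa = 3.17 − 3.1681 = 0.0019. [A⁻]/[HA] = 10^(0.0019) = 1.00

[A⁻]/[HA] = 1.00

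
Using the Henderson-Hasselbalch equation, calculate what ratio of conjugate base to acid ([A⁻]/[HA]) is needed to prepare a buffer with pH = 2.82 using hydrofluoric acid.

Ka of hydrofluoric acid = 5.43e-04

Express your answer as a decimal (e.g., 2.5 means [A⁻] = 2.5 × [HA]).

pKa = -log(5.43e-04) = 3.2652. pH = pKa + log([A⁻]/[HA]), so log([A⁻]/[HA]) = pH − pKa = 2.82 − 3.2652 = -0.4452. [A⁻]/[HA] = 10^(-0.4452) = 0.359

[A⁻]/[HA] = 0.359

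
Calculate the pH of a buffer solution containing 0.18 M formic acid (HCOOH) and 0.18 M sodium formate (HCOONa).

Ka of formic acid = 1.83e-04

pKa = -log(1.83e-04) = 3.74. pH = pKa + log([A⁻]/[HA]) = 3.74 + log(0.18/0.18)

pH = 3.74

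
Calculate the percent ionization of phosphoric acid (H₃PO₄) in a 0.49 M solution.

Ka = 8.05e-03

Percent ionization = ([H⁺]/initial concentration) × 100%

Using Ka equilibrium: x² + Ka×x - Ka×C = 0. Solving: [H⁺] = 5.8909e-02. Percent = (5.8909e-02/0.49) × 100

Percent ionization = 12%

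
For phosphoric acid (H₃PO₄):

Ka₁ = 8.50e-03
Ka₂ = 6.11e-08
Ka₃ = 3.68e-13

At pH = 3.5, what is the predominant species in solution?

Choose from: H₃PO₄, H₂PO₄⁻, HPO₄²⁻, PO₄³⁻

pKa₁ = 2.07, pKa₂ = 7.21, pKa₃ = 12.43. For a polyprotic acid the predominant species crosses at each pKa: below pKa_n the protonated form dominates, above it the deprotonated form does. At pH = 3.5, the predominant species is H₂PO₄⁻.

H₂PO₄⁻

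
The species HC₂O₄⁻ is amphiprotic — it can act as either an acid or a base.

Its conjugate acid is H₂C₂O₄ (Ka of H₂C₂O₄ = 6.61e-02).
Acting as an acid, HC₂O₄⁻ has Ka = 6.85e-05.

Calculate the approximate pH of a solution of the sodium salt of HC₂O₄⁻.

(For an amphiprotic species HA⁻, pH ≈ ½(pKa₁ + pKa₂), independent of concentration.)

pKa₁ = -log(6.61e-02) = 1.18; pKa₂ = -log(6.85e-05) = 4.16. For an amphiprotic species, pH ≈ ½(pKa₁ + pKa₂) = ½(1.18 + 4.16) = 2.67.

pH = 2.67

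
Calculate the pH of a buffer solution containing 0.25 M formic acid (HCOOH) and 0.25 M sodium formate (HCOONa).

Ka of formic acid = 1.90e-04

pKa = -log(1.90e-04) = 3.72. pH = pKa + log([A⁻]/[HA]) = 3.72 + log(0.25/0.25)

pH = 3.72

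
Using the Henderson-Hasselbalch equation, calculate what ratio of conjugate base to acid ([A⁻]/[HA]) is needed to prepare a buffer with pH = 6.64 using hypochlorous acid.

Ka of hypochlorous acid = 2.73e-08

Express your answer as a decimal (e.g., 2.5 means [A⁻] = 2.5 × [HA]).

pKa = -log(2.73e-08) = 7.5638. pH = pKa + log([A⁻]/[HA]), so log([A⁻]/[HA]) = pH − pKa = 6.64 − 7.5638 = -0.9238. [A⁻]/[HA] = 10^(-0.9238) = 0.119

[A⁻]/[HA] = 0.119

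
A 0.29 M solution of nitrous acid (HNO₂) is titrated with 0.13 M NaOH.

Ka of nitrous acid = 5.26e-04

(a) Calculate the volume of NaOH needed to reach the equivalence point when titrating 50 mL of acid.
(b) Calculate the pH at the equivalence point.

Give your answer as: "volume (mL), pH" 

moles acid = 0.29 × 50/1000 = 0.0145 mol; V_base = moles/0.13 × 1000 = 111.5 mL. At equivalence only the conjugate base is present: [A⁻] = 0.0145/0.162 = 8.9762e-02 M. Kb = Kw/Ka = 1.90e-11; [OH⁻] = √(Kb × [A⁻]) = 1.3063e-06; pOH = 5.88; pH = 14 - pOH = 8.12.

V = 111.5 mL, pH = 8.12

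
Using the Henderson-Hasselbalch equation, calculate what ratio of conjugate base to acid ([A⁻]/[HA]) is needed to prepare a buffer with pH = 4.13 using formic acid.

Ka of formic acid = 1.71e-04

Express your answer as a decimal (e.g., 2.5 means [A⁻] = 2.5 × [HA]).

pKa = -log(1.71e-04) = 3.7670. pH = pKa + log([A⁻]/[HA]), so log([A⁻]/[HA]) = pH − pKa = 4.13 − 3.7670 = 0.3630. [A⁻]/[HA] = 10^(0.3630) = 2.31

[A⁻]/[HA] = 2.31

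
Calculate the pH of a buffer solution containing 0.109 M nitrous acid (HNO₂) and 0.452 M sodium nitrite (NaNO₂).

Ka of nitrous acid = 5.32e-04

pKa = -log(5.32e-04) = 3.27. pH = pKa + log([A⁻]/[HA]) = 3.27 + log(0.452/0.109)

pH = 3.89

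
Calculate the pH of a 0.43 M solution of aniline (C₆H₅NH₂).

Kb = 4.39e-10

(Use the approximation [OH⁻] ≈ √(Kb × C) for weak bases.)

[OH⁻] = √(Kb × C) = √(4.39e-10 × 0.43) = 1.3739e-05. pOH = 4.86, pH = 14 - pOH

pH = 9.14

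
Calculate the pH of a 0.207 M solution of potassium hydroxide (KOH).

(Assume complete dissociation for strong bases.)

[OH⁻] = 0.207 M for strong base. pOH = -log[OH⁻] = 0.68, pH = 14 - pOH

pH = 13.32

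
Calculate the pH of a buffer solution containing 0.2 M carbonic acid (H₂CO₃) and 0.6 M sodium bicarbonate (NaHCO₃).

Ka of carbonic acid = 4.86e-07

pKa = -log(4.86e-07) = 6.31. pH = pKa + log([A⁻]/[HA]) = 6.31 + log(0.6/0.2)

pH = 6.79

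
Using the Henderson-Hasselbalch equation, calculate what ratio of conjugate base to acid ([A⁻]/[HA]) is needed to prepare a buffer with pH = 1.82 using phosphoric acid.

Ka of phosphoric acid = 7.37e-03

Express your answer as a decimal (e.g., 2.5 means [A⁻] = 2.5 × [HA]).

pKa = -log(7.37e-03) = 2.1325. pH = pKa + log([A⁻]/[HA]), so log([A⁻]/[HA]) = pH − pKa = 1.82 − 2.1325 = -0.3125. [A⁻]/[HA] = 10^(-0.3125) = 0.487

[A⁻]/[HA] = 0.487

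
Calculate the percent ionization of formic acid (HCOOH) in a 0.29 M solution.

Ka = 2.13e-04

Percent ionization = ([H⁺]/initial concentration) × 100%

Using Ka equilibrium: x² + Ka×x - Ka×C = 0. Solving: [H⁺] = 7.7536e-03. Percent = (7.7536e-03/0.29) × 100

Percent ionization = 2.67%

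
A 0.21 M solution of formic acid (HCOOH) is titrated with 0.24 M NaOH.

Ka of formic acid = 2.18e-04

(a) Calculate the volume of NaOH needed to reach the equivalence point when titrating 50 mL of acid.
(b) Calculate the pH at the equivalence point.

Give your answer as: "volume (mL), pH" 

moles acid = 0.21 × 50/1000 = 0.0105 mol; V_base = moles/0.24 × 1000 = 43.8 mL. At equivalence only the conjugate base is present: [A⁻] = 0.0105/0.094 = 1.1200e-01 M. Kb = Kw/Ka = 4.59e-11; [OH⁻] = √(Kb × [A⁻]) = 2.2666e-06; pOH = 5.64; pH = 14 - pOH = 8.36.

V = 43.8 mL, pH = 8.36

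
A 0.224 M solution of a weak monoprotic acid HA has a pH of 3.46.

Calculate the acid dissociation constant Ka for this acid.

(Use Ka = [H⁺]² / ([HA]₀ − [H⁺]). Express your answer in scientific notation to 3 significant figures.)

[H⁺] = 10^(−pH) = 10^(−3.46) = 3.467e-04 M. For HA ⇌ H⁺ + A⁻, Ka = [H⁺][A⁻]/[HA] = [H⁺]² / ([HA]₀ − [H⁺]) = (3.467e-04)² / (0.224 − 3.467e-04) = 5.38e-07.

K_a = 5.38e-07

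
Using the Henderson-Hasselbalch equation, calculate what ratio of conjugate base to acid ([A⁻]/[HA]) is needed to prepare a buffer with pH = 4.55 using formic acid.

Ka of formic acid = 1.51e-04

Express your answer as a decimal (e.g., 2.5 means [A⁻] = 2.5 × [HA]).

pKa = -log(1.51e-04) = 3.8210. pH = pKa + log([A⁻]/[HA]), so log([A⁻]/[HA]) = pH − pKa = 4.55 − 3.8210 = 0.7290. [A⁻]/[HA] = 10^(0.7290) = 5.36

[A⁻]/[HA] = 5.36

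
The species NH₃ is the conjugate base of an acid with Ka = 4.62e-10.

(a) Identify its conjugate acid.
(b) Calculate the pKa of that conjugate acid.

(a) The conjugate acid is formed by adding one H⁺ to NH₃, giving NH₄⁺. (b) pKa = -log(Ka) = -log(4.62e-10) = 9.34.

Conjugate acid: NH₄⁺; pK_a = 9.34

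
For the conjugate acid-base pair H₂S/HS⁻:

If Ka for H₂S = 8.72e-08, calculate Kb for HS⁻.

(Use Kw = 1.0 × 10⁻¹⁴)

For a conjugate pair Ka × Kb = Kw, so Kb = Kw/Ka = 1.0 × 10⁻¹⁴ / 8.72e-08 = 1.15e-07.

K_b = 1.15e-07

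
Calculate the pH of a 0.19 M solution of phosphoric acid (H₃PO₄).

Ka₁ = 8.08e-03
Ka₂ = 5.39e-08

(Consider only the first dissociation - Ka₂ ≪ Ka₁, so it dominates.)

First dissociation dominates. From Ka₁ = [H⁺][HA⁻]/[H₂A], x² + Ka₁·x − Ka₁·C = 0 with C = 0.19 M and Ka₁ = 8.08e-03. Solving: [H⁺] = (−Ka₁ + √(Ka₁² + 4·Ka₁·C)) / 2 = 3.5349e-02 M. pH = -log(3.5349e-02) = 1.45.

pH = 1.45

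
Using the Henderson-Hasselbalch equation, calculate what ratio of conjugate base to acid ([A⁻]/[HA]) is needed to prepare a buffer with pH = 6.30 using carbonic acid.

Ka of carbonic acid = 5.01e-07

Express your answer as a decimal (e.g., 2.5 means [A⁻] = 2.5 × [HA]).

pKa = -log(5.01e-07) = 6.3002. pH = pKa + log([A⁻]/[HA]), so log([A⁻]/[HA]) = pH − pKa = 6.30 − 6.3002 = -0.0002. [A⁻]/[HA] = 10^(-0.0002) = 1.00

[A⁻]/[HA] = 1.00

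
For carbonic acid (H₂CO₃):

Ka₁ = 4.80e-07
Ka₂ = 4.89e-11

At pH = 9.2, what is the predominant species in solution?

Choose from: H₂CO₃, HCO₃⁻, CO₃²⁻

pKa₁ = 6.32, pKa₂ = 10.31. For a polyprotic acid the predominant species crosses at each pKa: below pKa_n the protonated form dominates, above it the deprotonated form does. At pH = 9.2, the predominant species is HCO₃⁻.

HCO₃⁻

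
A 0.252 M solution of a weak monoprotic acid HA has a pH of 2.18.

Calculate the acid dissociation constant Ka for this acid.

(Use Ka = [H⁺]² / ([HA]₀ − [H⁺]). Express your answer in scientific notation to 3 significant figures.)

[H⁺] = 10^(−pH) = 10^(−2.18) = 6.607e-03 M. For HA ⇌ H⁺ + A⁻, Ka = [H⁺][A⁻]/[HA] = [H⁺]² / ([HA]₀ − [H⁺]) = (6.607e-03)² / (0.252 − 6.607e-03) = 1.78e-04.

K_a = 1.78e-04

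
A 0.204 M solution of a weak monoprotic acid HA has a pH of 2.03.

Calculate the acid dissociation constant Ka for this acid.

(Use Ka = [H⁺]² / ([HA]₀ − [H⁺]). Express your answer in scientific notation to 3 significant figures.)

[H⁺] = 10^(−pH) = 10^(−2.03) = 9.333e-03 M. For HA ⇌ H⁺ + A⁻, Ka = [H⁺][A⁻]/[HA] = [H⁺]² / ([HA]₀ − [H⁺]) = (9.333e-03)² / (0.204 − 9.333e-03) = 4.47e-04.

K_a = 4.47e-04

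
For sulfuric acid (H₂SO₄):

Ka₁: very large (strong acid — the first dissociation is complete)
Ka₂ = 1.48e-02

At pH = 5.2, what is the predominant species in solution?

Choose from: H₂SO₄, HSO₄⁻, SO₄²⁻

The first dissociation is complete, so H₂SO₄ itself is never the predominant species in water; pKa₂ = -log(1.48e-02) = 1.83. For a polyprotic acid the predominant species crosses at each pKa: below pKa_n the protonated form dominates, above it the deprotonated form does. At pH = 5.2, the predominant species is SO₄²⁻.

SO₄²⁻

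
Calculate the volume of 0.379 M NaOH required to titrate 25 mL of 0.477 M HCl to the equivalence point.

At equivalence: moles acid = moles base. moles HCl = 0.477 × 25/1000 = 0.01192 mol. V_base = moles / 0.379 × 1000 = 31.5 mL.

V_{base} = 31.5 mL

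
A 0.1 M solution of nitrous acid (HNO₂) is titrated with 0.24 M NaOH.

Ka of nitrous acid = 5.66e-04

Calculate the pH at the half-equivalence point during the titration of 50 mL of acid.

At half-equivalence [HA] = [A⁻], so Henderson-Hasselbalch gives pH = pKa = -log(5.66e-04) = 3.25.

pH = pKa = 3.25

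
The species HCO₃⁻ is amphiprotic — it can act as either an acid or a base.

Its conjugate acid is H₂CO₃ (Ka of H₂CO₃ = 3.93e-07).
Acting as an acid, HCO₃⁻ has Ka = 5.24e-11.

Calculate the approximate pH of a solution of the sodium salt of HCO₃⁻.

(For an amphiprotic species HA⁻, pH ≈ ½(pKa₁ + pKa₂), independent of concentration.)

pKa₁ = -log(3.93e-07) = 6.41; pKa₂ = -log(5.24e-11) = 10.28. For an amphiprotic species, pH ≈ ½(pKa₁ + pKa₂) = ½(6.41 + 10.28) = 8.34.

pH = 8.34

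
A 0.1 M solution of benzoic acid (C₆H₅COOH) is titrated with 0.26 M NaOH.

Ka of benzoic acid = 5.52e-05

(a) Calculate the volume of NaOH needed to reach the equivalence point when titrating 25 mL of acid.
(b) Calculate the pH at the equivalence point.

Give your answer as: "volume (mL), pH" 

moles acid = 0.1 × 25/1000 = 0.0025 mol; V_base = moles/0.26 × 1000 = 9.6 mL. At equivalence only the conjugate base is present: [A⁻] = 0.0025/0.035 = 7.2222e-02 M. Kb = Kw/Ka = 1.81e-10; [OH⁻] = √(Kb × [A⁻]) = 3.6171e-06; pOH = 5.44; pH = 14 - pOH = 8.56.

V = 9.6 mL, pH = 8.56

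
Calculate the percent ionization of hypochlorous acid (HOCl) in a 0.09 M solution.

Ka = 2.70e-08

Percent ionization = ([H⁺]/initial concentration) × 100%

Using Ka equilibrium: x² + Ka×x - Ka×C = 0. Solving: [H⁺] = 4.9282e-05. Percent = (4.9282e-05/0.09) × 100

Percent ionization = 0.0548%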